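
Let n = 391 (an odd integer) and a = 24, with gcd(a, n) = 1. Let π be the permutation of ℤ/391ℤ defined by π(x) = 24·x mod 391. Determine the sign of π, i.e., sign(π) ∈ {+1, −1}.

Start at x=93: 93 → 277 → 1 → 24 → 185 → 139 → 208 → … (one orbit).
Cycle type of π: 16×23 + 1×23; total 46 cycles.
391 − 46 = 345 transpositions; sign(π) = (−1)^345 = -1.

-1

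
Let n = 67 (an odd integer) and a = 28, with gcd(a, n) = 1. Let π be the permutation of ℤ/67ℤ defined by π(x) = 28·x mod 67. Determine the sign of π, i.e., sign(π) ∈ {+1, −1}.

Start at x=5: 5 → 6 → 34 → 14 → 57 → 55 → 66 → … (one orbit).
2 cycles of lengths [66, 1].
With 2 cycles on 67 points, sign = (−1)^{67−2} = -1.
Via Zolotarev, sign(π_{28}) = (28|67) = -1.

-1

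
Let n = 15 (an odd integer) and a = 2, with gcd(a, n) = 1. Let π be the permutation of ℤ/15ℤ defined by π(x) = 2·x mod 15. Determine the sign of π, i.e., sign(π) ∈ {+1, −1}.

Orbit of 4 under x↦2x: [4, 8, 1, 2]… (length divides ord_15(2)).
The orbit structure of x ↦ 2x mod 15: 5 orbits of sizes [4, 4, 4, 2, 1].
Σ(ℓ_i−1) = 15−5 = 10; sign = (−1)^10 = +1.
The Jacobi symbol (2|15) = +1 (Zolotarev) agrees.

+1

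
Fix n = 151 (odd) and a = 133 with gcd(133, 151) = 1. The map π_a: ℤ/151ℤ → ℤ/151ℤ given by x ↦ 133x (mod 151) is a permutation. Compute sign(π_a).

-1

Trace 77: π^k(77) = [77, 124, 33, 10, 122, 69, 117] for k=0..6.
Cycle lengths of π_133 on ℤ/151ℤ: [150, 1]; 2 cycles in total.
sign(π) = (−1)^{n − #cycles} = (−1)^{151−2} = (−1)^149 = -1.
Zolotarev: (133|151) = -1, matching the cycle-count sign.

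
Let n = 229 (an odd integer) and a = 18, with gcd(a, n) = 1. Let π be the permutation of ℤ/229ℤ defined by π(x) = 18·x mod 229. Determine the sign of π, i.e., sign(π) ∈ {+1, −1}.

-1

Start at x=122: 122 → 135 → 140 → 1 → 18 → 95 → 107 → … (one orbit).
20 cycles of lengths [12, 12, 12, 12, 12, 12, 12, 12, 12, 12, 12, 12, 12, 12, 12, 12, 12, 12, 12, 1].
Σ(ℓ_i−1) = 229−20 = 209; sign = (−1)^209 = -1.
(18|229)_J = -1 (Zolotarev's lemma cross-check).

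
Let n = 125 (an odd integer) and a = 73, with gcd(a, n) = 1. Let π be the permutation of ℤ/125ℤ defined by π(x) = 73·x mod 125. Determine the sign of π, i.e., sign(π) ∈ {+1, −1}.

-1

Start at x=66: 66 → 68 → 89 → 122 → 31 → 13 → 74 → … (one orbit).
π_73 has 4 disjoint cycles with lengths [100, 20, 4, 1] on {0,…,124}.
Σ(ℓ_i−1) = 125−4 = 121; sign = (−1)^121 = -1.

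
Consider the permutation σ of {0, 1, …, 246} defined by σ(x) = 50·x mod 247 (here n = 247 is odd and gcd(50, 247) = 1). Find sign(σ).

Start at x=159: 159 → 46 → 77 → 145 → 87 → 151 → 140 → … (one orbit).
The orbit structure of x ↦ 50x mod 247: 23 orbits of sizes [12, 12, 12, 12, 12, 12, 12, 12, 12, 12, 12, 12, 12, 12, 12, 12, 12, 12, 12, 6, 6, 6, 1].
23 cycles on 247: each ℓ→(−1)^(ℓ−1), product (−1)^224 = +1.
Check: (50/247) = +1 by Zolotarev.

+1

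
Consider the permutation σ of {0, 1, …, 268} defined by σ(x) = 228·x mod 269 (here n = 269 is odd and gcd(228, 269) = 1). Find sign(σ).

+1

Start at x=154: 154 → 142 → 96 → 99 → 245 → 177 → 6 → … (one orbit).
The orbit structure of x ↦ 228x mod 269: 3 orbits of sizes [134, 134, 1].
3 cycles on 269: each ℓ→(−1)^(ℓ−1), product (−1)^266 = +1.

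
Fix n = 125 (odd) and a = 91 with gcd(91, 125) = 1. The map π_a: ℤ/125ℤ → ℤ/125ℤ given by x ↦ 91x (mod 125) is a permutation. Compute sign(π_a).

Orbit of 11 under x↦91x: [11, 1, 91, 31, 71, 86, 76]… (length divides ord_125(91)).
13 cycles of lengths [25, 25, 25, 25, 5, 5, 5, 5, 1, 1, 1, 1, 1].
n − c = 125 − 13 = 112; sign = (−1)^112 = +1.

+1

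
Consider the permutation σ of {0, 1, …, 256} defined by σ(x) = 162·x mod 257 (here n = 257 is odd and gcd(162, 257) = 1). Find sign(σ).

+1

Trace 255: π^k(255) = [255, 190, 197, 46, 256, 95, 227] for k=0..6.
π_162 has 5 disjoint cycles with lengths [64, 64, 64, 64, 1] on {0,…,256}.
257 − 5 = 252 transpositions; sign(π) = (−1)^252 = +1.
Via Zolotarev, sign(π_{162}) = (162|257) = +1.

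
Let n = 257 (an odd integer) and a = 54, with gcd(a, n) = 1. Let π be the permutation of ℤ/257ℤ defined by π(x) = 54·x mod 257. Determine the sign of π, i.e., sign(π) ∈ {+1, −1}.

Start at x=72: 72 → 33 → 240 → 110 → 29 → 24 → 11 → … (one orbit).
Decompose π into cycles: lengths [256, 1] (2 cycles, including the fixed point 0).
With 2 cycles on 257 points, sign = (−1)^{257−2} = -1.

-1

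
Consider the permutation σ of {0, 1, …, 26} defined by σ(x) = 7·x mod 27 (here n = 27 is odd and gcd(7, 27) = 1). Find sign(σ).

Orbit of 22 under x↦7x: [22, 19, 25, 13, 10, 16, 4]… (length divides ord_27(7)).
Decompose π into cycles: lengths [9, 9, 3, 3, 1, 1, 1] (7 cycles, including the fixed point 0).
Σ(ℓ_i−1) = 27−7 = 20; sign = (−1)^20 = +1.

+1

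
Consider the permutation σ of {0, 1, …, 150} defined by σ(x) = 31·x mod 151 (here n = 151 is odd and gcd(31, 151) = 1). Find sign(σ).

+1

Trace 121: π^k(121) = [121, 127, 11, 39, 1, 31, 55] for k=0..6.
3 cycles of lengths [75, 75, 1].
With 3 cycles on 151 points, sign = (−1)^{151−3} = +1.
(31|151)_J = +1 (Zolotarev's lemma cross-check).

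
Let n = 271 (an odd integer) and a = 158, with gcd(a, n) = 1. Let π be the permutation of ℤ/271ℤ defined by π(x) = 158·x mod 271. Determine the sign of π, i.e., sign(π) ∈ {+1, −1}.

Trace 156: π^k(156) = [156, 258, 114, 126, 125, 238, 206] for k=0..6.
The orbit structure of x ↦ 158x mod 271: 11 orbits of sizes [27, 27, 27, 27, 27, 27, 27, 27, 27, 27, 1].
Σ(ℓ_i−1) = 271−11 = 260; sign = (−1)^260 = +1.
The Jacobi symbol (158|271) = +1 (Zolotarev) agrees.

+1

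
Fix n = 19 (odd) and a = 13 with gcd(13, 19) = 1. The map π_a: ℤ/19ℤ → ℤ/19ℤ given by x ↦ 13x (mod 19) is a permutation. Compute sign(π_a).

Orbit of 7 under x↦13x: [7, 15, 5, 8, 9, 3, 1]… (length divides ord_19(13)).
π_13 has 2 disjoint cycles with lengths [18, 1] on {0,…,18}.
19 − 2 = 17 transpositions; sign(π) = (−1)^17 = -1.

-1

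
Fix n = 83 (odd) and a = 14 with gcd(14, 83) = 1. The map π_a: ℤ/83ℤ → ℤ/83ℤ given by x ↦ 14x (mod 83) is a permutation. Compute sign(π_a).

-1

Orbit of 47 under x↦14x: [47, 77, 82, 69, 53, 78, 13]… (length divides ord_83(14)).
The orbit structure of x ↦ 14x mod 83: 2 orbits of sizes [82, 1].
With 2 cycles on 83 points, sign = (−1)^{83−2} = -1.
Zolotarev: (14|83) = -1, matching the cycle-count sign.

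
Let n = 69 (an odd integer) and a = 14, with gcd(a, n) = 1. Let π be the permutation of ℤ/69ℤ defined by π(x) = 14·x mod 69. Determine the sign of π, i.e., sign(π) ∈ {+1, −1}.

+1

Trace 68: π^k(68) = [68, 55, 11, 16, 17, 31, 20] for k=0..6.
5 cycles of lengths [22, 22, 22, 2, 1].
5 cycles on 69: each ℓ→(−1)^(ℓ−1), product (−1)^64 = +1.
(14|69)_J = +1 (Zolotarev's lemma cross-check).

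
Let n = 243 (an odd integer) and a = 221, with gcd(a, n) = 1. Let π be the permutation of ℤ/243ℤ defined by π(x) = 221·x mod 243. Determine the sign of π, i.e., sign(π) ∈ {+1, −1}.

-1

Trace 22: π^k(22) = [22, 2, 199, 239, 88, 8, 67] for k=0..6.
Cycle type of π: 162 + 54 + 18 + 6 + 2 + 1; total 6 cycles.
n − c = 243 − 6 = 237; sign = (−1)^237 = -1.
The Jacobi symbol (221|243) = -1 (Zolotarev) agrees.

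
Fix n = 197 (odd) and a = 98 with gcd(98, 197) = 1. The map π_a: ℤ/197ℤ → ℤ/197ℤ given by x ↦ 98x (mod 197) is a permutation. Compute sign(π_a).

Orbit of 32 under x↦98x: [32, 181, 8, 193, 2, 196, 99]… (length divides ord_197(98)).
Cycle lengths of π_98 on ℤ/197ℤ: [196, 1]; 2 cycles in total.
n − c = 197 − 2 = 195; sign = (−1)^195 = -1.

-1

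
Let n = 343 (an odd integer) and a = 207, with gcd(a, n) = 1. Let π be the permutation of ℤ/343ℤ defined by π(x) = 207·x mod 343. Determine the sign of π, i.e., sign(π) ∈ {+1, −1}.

Orbit of 260 under x↦207x: [260, 312, 100, 120, 144, 310, 29]… (length divides ord_343(207)).
Decompose π into cycles: lengths [147, 147, 21, 21, 3, 3, 1] (7 cycles, including the fixed point 0).
sign(π) = (−1)^{n − #cycles} = (−1)^{343−7} = (−1)^336 = +1.

+1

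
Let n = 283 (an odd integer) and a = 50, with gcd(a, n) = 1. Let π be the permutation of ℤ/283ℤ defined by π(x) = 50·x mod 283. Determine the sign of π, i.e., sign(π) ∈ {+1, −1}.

-1

Trace 96: π^k(96) = [96, 272, 16, 234, 97, 39, 252] for k=0..6.
Decompose π into cycles: lengths [282, 1] (2 cycles, including the fixed point 0).
sign(π) = (−1)^{n − #cycles} = (−1)^{283−2} = (−1)^281 = -1.
The Jacobi symbol (50|283) = -1 (Zolotarev) agrees.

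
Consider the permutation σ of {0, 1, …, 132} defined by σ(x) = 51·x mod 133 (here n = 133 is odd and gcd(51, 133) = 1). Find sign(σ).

Orbit of 130 under x↦51x: [130, 113, 44, 116, 64, 72, 81]… (length divides ord_133(51)).
10 cycles of lengths [18, 18, 18, 18, 18, 18, 18, 3, 3, 1].
133 − 10 = 123 transpositions; sign(π) = (−1)^123 = -1.
Zolotarev: (51|133) = -1, matching the cycle-count sign.

-1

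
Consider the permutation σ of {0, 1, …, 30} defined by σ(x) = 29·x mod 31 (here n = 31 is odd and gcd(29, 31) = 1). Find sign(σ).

Trace 2: π^k(2) = [2, 27, 8, 15, 1, 29, 4] for k=0..6.
Cycle lengths of π_29 on ℤ/31ℤ: [10, 10, 10, 1]; 4 cycles in total.
With 4 cycles on 31 points, sign = (−1)^{31−4} = -1.
Zolotarev: (29|31) = -1, matching the cycle-count sign.

-1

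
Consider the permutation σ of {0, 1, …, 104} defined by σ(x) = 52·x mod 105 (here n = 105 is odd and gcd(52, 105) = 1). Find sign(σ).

+1

Start at x=46: 46 → 82 → 64 → 73 → 16 → 97 → 4 → … (one orbit).
The orbit structure of x ↦ 52x mod 105: 15 orbits of sizes [12, 12, 12, 12, 12, 12, 6, 6, 6, 4, 4, 4, 1, 1, 1].
sign(π) = (−1)^{n − #cycles} = (−1)^{105−15} = (−1)^90 = +1.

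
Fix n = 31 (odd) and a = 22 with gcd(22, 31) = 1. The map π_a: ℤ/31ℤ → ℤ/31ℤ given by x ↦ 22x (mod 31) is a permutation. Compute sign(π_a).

Start at x=1: 1 → 22 → 19 → 15 → 20 → 6 → 8 → … (one orbit).
π_22 has 2 disjoint cycles with lengths [30, 1] on {0,…,30}.
31 − 2 = 29 transpositions; sign(π) = (−1)^29 = -1.
Via Zolotarev, sign(π_{22}) = (22|31) = -1.

-1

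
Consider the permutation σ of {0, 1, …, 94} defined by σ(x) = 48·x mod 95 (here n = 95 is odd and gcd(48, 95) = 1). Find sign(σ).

+1

Orbit of 6 under x↦48x: [6, 3, 49, 72, 36, 18, 9]… (length divides ord_95(48)).
Decompose π into cycles: lengths [36, 36, 18, 4, 1] (5 cycles, including the fixed point 0).
n − c = 95 − 5 = 90; sign = (−1)^90 = +1.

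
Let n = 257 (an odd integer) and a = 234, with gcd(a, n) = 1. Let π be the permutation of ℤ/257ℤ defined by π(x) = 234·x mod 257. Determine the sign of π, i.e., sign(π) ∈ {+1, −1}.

+1

Trace 117: π^k(117) = [117, 136, 213, 241, 111, 17, 123] for k=0..6.
5 cycles of lengths [64, 64, 64, 64, 1].
sign(π) = (−1)^{n − #cycles} = (−1)^{257−5} = (−1)^252 = +1.
Check: (234/257) = +1 by Zolotarev.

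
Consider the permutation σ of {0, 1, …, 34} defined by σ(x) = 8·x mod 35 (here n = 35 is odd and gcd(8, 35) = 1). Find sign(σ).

Orbit of 22 under x↦8x: [22, 1, 8, 29]… (length divides ord_35(8)).
Cycle lengths of π_8 on ℤ/35ℤ: [4, 4, 4, 4, 4, 4, 4, 1, 1, 1, 1, 1, 1, 1]; 14 cycles in total.
14 cycles on 35: each ℓ→(−1)^(ℓ−1), product (−1)^21 = -1.
(8|35)_J = -1 (Zolotarev's lemma cross-check).

-1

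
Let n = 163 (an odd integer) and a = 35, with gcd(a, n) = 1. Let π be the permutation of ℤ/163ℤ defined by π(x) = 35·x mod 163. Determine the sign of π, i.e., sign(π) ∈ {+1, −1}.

Trace 53: π^k(53) = [53, 62, 51, 155, 46, 143, 115] for k=0..6.
Cycle lengths of π_35 on ℤ/163ℤ: [81, 81, 1]; 3 cycles in total.
sign(π) = (−1)^{n − #cycles} = (−1)^{163−3} = (−1)^160 = +1.

+1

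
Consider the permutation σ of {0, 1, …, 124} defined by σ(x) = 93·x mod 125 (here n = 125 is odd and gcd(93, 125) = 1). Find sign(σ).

-1

Trace 74: π^k(74) = [74, 7, 26, 43, 124, 32, 101] for k=0..6.
The orbit structure of x ↦ 93x mod 125: 12 orbits of sizes [20, 20, 20, 20, 20, 4, 4, 4, 4, 4, 4, 1].
125 − 12 = 113 transpositions; sign(π) = (−1)^113 = -1.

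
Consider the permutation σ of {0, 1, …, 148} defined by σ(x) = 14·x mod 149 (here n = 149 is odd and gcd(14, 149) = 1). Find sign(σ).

Trace 31: π^k(31) = [31, 136, 116, 134, 88, 40, 113] for k=0..6.
Cycle lengths of π_14 on ℤ/149ℤ: [148, 1]; 2 cycles in total.
2 cycles on 149: each ℓ→(−1)^(ℓ−1), product (−1)^147 = -1.
The Jacobi symbol (14|149) = -1 (Zolotarev) agrees.

-1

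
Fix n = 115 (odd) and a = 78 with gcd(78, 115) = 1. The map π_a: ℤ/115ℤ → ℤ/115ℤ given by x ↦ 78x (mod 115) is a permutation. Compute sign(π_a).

Orbit of 72 under x↦78x: [72, 96, 13, 94, 87, 1, 78]… (length divides ord_115(78)).
π_78 has 6 disjoint cycles with lengths [44, 44, 11, 11, 4, 1] on {0,…,114}.
115 − 6 = 109 transpositions; sign(π) = (−1)^109 = -1.
Zolotarev: (78|115) = -1, matching the cycle-count sign.

-1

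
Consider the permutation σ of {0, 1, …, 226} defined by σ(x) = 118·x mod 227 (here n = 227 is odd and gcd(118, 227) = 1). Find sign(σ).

Start at x=50: 50 → 225 → 218 → 73 → 215 → 173 → 211 → … (one orbit).
π_118 has 2 disjoint cycles with lengths [226, 1] on {0,…,226}.
sign(π) = (−1)^{n − #cycles} = (−1)^{227−2} = (−1)^225 = -1.

-1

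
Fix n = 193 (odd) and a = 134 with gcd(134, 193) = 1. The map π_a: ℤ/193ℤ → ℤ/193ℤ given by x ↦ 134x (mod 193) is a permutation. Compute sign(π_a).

Trace 28: π^k(28) = [28, 85, 3, 16, 21, 112, 147] for k=0..6.
5 cycles of lengths [48, 48, 48, 48, 1].
193 − 5 = 188 transpositions; sign(π) = (−1)^188 = +1.
Via Zolotarev, sign(π_{134}) = (134|193) = +1.

+1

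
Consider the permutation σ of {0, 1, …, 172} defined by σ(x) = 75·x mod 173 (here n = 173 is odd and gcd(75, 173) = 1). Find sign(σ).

-1

Start at x=85: 85 → 147 → 126 → 108 → 142 → 97 → 9 → … (one orbit).
π_75 has 2 disjoint cycles with lengths [172, 1] on {0,…,172}.
2 cycles on 173: each ℓ→(−1)^(ℓ−1), product (−1)^171 = -1.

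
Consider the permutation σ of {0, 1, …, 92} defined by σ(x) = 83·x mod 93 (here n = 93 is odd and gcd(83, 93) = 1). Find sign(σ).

+1

Trace 49: π^k(49) = [49, 68, 64, 11, 76, 77, 67] for k=0..6.
Cycle lengths of π_83 on ℤ/93ℤ: [30, 30, 30, 2, 1]; 5 cycles in total.
With 5 cycles on 93 points, sign = (−1)^{93−5} = +1.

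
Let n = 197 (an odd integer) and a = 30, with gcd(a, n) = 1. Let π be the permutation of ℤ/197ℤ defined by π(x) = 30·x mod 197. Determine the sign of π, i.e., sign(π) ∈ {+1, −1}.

Trace 90: π^k(90) = [90, 139, 33, 5, 150, 166, 55] for k=0..6.
The orbit structure of x ↦ 30x mod 197: 2 orbits of sizes [196, 1].
197 − 2 = 195 transpositions; sign(π) = (−1)^195 = -1.

-1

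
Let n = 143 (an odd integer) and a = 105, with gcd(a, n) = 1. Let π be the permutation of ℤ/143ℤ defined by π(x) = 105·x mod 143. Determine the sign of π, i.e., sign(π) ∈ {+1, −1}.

-1

Trace 14: π^k(14) = [14, 40, 53, 131, 27, 118, 92] for k=0..6.
Cycle lengths of π_105 on ℤ/143ℤ: [10, 10, 10, 10, 10, 10, 10, 10, 10, 10, 10, 10, 10, 1, 1, 1, 1, 1, 1, 1, 1, 1, 1, 1, 1, 1]; 26 cycles in total.
Σ(ℓ_i−1) = 143−26 = 117; sign = (−1)^117 = -1.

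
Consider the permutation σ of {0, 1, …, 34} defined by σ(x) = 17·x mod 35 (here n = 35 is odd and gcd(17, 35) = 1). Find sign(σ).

+1

Orbit of 11 under x↦17x: [11, 12, 29, 3, 16, 27, 4]… (length divides ord_35(17)).
Decompose π into cycles: lengths [12, 12, 6, 4, 1] (5 cycles, including the fixed point 0).
With 5 cycles on 35 points, sign = (−1)^{35−5} = +1.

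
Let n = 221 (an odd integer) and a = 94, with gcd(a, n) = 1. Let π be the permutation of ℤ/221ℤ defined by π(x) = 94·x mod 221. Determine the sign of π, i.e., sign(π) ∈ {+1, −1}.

+1

Orbit of 120 under x↦94x: [120, 9, 183, 185, 152, 144, 55]… (length divides ord_221(94)).
15 cycles of lengths [24, 24, 24, 24, 24, 24, 24, 24, 8, 8, 3, 3, 3, 3, 1].
With 15 cycles on 221 points, sign = (−1)^{221−15} = +1.
Zolotarev: (94|221) = +1, matching the cycle-count sign.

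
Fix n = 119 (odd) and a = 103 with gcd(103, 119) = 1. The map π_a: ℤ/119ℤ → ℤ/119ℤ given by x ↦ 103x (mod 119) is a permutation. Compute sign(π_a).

Orbit of 52 under x↦103x: [52, 1, 103, 18, 69, 86]… (length divides ord_119(103)).
34 cycles of lengths [6, 6, 6, 6, 6, 6, 6, 6, 6, 6, 6, 6, 6, 6, 6, 6, 6, 1, 1, 1, 1, 1, 1, 1, 1, 1, 1, 1, 1, 1, 1, 1, 1, 1].
119 − 34 = 85 transpositions; sign(π) = (−1)^85 = -1.
Via Zolotarev, sign(π_{103}) = (103|119) = -1.

-1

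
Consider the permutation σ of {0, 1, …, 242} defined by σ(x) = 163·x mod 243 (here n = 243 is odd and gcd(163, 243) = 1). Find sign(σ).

Trace 1: π^k(1) = [1, 163, 82] for k=0..2.
Cycle lengths of π_163 on ℤ/243ℤ: [3, 3, 3, 3, 3, 3, 3, 3, 3, 3, 3, 3, 3, 3, 3, 3, 3, 3, 3, 3, 3, 3, 3, 3, 3, 3, 3, 3, 3, 3, 3, 3, 3, 3, 3, 3, 3, 3, 3, 3, 3, 3, 3, 3, 3, 3, 3, 3, 3, 3, 3, 3, 3, 3, 1, 1, 1, 1, 1, 1, 1, 1, 1, 1, 1, 1, 1, 1, 1, 1, 1, 1, 1, 1, 1, 1, 1, 1, 1, 1, 1, 1, 1, 1, 1, 1, 1, 1, 1, 1, 1, 1, 1, 1, 1, 1, 1, 1, 1, 1, 1, 1, 1, 1, 1, 1, 1, 1, 1, 1, 1, 1, 1, 1, 1, 1, 1, 1, 1, 1, 1, 1, 1, 1, 1, 1, 1, 1, 1, 1, 1, 1, 1, 1, 1]; 135 cycles in total.
sign(π) = (−1)^{n − #cycles} = (−1)^{243−135} = (−1)^108 = +1.

+1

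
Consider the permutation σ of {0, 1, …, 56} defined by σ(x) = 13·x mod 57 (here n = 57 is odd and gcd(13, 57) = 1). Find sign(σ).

-1

Start at x=10: 10 → 16 → 37 → 25 → 40 → 7 → 34 → … (one orbit).
The orbit structure of x ↦ 13x mod 57: 6 orbits of sizes [18, 18, 18, 1, 1, 1].
With 6 cycles on 57 points, sign = (−1)^{57−6} = -1.
Check: (13/57) = -1 by Zolotarev.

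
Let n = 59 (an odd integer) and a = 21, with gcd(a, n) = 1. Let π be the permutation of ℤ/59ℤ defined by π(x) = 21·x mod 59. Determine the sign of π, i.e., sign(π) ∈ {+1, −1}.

+1

Start at x=9: 9 → 12 → 16 → 41 → 35 → 27 → 36 → … (one orbit).
π_21 has 3 disjoint cycles with lengths [29, 29, 1] on {0,…,58}.
59 − 3 = 56 transpositions; sign(π) = (−1)^56 = +1.
The Jacobi symbol (21|59) = +1 (Zolotarev) agrees.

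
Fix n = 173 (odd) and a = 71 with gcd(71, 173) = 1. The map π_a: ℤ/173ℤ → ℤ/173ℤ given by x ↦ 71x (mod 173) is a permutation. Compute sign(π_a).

Start at x=85: 85 → 153 → 137 → 39 → 1 → 71 → 24 → … (one orbit).
The orbit structure of x ↦ 71x mod 173: 2 orbits of sizes [172, 1].
sign(π) = (−1)^{n − #cycles} = (−1)^{173−2} = (−1)^171 = -1.
The Jacobi symbol (71|173) = -1 (Zolotarev) agrees.

-1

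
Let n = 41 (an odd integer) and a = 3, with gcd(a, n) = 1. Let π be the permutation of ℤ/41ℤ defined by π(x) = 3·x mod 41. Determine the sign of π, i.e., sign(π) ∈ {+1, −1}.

Trace 40: π^k(40) = [40, 38, 32, 14, 1, 3, 9] for k=0..6.
Cycle type of π: 8×5 + 1; total 6 cycles.
n − c = 41 − 6 = 35; sign = (−1)^35 = -1.

-1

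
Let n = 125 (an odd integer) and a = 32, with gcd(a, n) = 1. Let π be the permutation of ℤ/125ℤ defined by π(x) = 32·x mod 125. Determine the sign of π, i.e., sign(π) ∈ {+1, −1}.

-1

Orbit of 107 under x↦32x: [107, 49, 68, 51, 7, 99, 43]… (length divides ord_125(32)).
Cycle lengths of π_32 on ℤ/125ℤ: [20, 20, 20, 20, 20, 4, 4, 4, 4, 4, 4, 1]; 12 cycles in total.
12 cycles on 125: each ℓ→(−1)^(ℓ−1), product (−1)^113 = -1.
Via Zolotarev, sign(π_{32}) = (32|125) = -1.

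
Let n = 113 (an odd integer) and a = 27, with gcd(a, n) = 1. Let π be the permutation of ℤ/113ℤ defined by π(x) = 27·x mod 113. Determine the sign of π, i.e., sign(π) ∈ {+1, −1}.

Trace 14: π^k(14) = [14, 39, 36, 68, 28, 78, 72] for k=0..6.
Cycle lengths of π_27 on ℤ/113ℤ: [112, 1]; 2 cycles in total.
113 − 2 = 111 transpositions; sign(π) = (−1)^111 = -1.
Check: (27/113) = -1 by Zolotarev.

-1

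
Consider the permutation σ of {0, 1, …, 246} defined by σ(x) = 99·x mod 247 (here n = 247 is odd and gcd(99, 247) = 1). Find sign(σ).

Orbit of 5 under x↦99x: [5, 1, 99, 168, 83, 66, 112]… (length divides ord_247(99)).
12 cycles of lengths [36, 36, 36, 36, 36, 36, 9, 9, 4, 4, 4, 1].
With 12 cycles on 247 points, sign = (−1)^{247−12} = -1.
The Jacobi symbol (99|247) = -1 (Zolotarev) agrees.

-1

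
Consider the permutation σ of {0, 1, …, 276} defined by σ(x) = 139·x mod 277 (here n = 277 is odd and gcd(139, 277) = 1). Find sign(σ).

-1

Start at x=74: 74 → 37 → 157 → 217 → 247 → 262 → 131 → … (one orbit).
4 cycles of lengths [92, 92, 92, 1].
4 cycles on 277: each ℓ→(−1)^(ℓ−1), product (−1)^273 = -1.
Check: (139/277) = -1 by Zolotarev.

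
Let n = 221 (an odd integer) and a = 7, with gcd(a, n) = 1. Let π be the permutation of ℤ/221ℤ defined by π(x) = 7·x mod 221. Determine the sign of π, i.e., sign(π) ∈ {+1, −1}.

+1

Trace 215: π^k(215) = [215, 179, 148, 152, 180, 155, 201] for k=0..6.
7 cycles of lengths [48, 48, 48, 48, 16, 12, 1].
n − c = 221 − 7 = 214; sign = (−1)^214 = +1.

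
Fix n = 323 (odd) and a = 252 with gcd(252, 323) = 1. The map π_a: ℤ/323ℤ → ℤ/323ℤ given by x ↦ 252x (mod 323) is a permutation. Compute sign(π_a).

Orbit of 20 under x↦252x: [20, 195, 44, 106, 226, 104, 45]… (length divides ord_323(252)).
Cycle lengths of π_252 on ℤ/323ℤ: [144, 144, 16, 9, 9, 1]; 6 cycles in total.
323 − 6 = 317 transpositions; sign(π) = (−1)^317 = -1.
(252|323)_J = -1 (Zolotarev's lemma cross-check).

-1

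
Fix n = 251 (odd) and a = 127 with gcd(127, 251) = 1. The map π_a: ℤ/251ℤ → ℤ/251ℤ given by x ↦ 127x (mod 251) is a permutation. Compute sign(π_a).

-1

Trace 136: π^k(136) = [136, 204, 55, 208, 61, 217, 200] for k=0..6.
π_127 has 2 disjoint cycles with lengths [250, 1] on {0,…,250}.
n − c = 251 − 2 = 249; sign = (−1)^249 = -1.
The Jacobi symbol (127|251) = -1 (Zolotarev) agrees.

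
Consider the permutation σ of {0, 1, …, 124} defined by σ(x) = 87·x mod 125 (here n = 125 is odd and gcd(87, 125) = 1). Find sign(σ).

Start at x=58: 58 → 46 → 2 → 49 → 13 → 6 → 22 → … (one orbit).
π_87 has 4 disjoint cycles with lengths [100, 20, 4, 1] on {0,…,124}.
Σ(ℓ_i−1) = 125−4 = 121; sign = (−1)^121 = -1.
(87|125)_J = -1 (Zolotarev's lemma cross-check).

-1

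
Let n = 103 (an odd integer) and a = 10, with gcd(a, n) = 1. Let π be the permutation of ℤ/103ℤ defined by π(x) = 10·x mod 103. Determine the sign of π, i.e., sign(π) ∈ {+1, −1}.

Trace 3: π^k(3) = [3, 30, 94, 13, 27, 64, 22] for k=0..6.
Cycle lengths of π_10 on ℤ/103ℤ: [34, 34, 34, 1]; 4 cycles in total.
With 4 cycles on 103 points, sign = (−1)^{103−4} = -1.
Zolotarev: (10|103) = -1, matching the cycle-count sign.

-1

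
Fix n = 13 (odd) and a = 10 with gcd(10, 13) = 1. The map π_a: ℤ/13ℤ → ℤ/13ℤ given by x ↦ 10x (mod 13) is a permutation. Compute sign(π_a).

+1

Trace 10: π^k(10) = [10, 9, 12, 3, 4, 1] for k=0..5.
Cycle type of π: 6×2 + 1; total 3 cycles.
n − c = 13 − 3 = 10; sign = (−1)^10 = +1.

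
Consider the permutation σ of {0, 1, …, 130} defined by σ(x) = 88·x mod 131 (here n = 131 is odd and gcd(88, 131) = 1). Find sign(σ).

Orbit of 57 under x↦88x: [57, 38, 69, 46, 118, 35, 67]… (length divides ord_131(88)).
The orbit structure of x ↦ 88x mod 131: 2 orbits of sizes [130, 1].
Σ(ℓ_i−1) = 131−2 = 129; sign = (−1)^129 = -1.
The Jacobi symbol (88|131) = -1 (Zolotarev) agrees.

-1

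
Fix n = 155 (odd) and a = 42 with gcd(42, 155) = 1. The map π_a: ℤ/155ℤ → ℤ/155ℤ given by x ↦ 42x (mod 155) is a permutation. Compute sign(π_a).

+1

Start at x=17: 17 → 94 → 73 → 121 → 122 → 9 → 68 → … (one orbit).
Decompose π into cycles: lengths [60, 60, 30, 4, 1] (5 cycles, including the fixed point 0).
With 5 cycles on 155 points, sign = (−1)^{155−5} = +1.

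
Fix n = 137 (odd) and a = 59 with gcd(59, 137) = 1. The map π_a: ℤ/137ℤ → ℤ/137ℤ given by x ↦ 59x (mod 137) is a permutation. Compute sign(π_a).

+1

Start at x=59: 59 → 56 → 16 → 122 → 74 → 119 → 34 → … (one orbit).
The orbit structure of x ↦ 59x mod 137: 9 orbits of sizes [17, 17, 17, 17, 17, 17, 17, 17, 1].
9 cycles on 137: each ℓ→(−1)^(ℓ−1), product (−1)^128 = +1.
Via Zolotarev, sign(π_{59}) = (59|137) = +1.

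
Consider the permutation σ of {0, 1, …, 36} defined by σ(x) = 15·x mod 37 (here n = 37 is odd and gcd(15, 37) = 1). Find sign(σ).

-1

Orbit of 12 under x↦15x: [12, 32, 36, 22, 34, 29, 28]… (length divides ord_37(15)).
Decompose π into cycles: lengths [36, 1] (2 cycles, including the fixed point 0).
sign(π) = (−1)^{n − #cycles} = (−1)^{37−2} = (−1)^35 = -1.
The Jacobi symbol (15|37) = -1 (Zolotarev) agrees.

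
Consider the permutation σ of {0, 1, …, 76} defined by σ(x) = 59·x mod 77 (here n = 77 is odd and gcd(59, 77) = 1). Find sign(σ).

-1

Orbit of 47 under x↦59x: [47, 1, 59, 16, 20, 25, 12]… (length divides ord_77(59)).
π_59 has 6 disjoint cycles with lengths [30, 30, 6, 5, 5, 1] on {0,…,76}.
With 6 cycles on 77 points, sign = (−1)^{77−6} = -1.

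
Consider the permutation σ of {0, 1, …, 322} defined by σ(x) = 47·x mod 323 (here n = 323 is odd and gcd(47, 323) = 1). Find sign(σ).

+1

Orbit of 188 under x↦47x: [188, 115, 237, 157, 273, 234, 16]… (length divides ord_323(47)).
Decompose π into cycles: lengths [36, 36, 36, 36, 36, 36, 36, 36, 9, 9, 4, 4, 4, 4, 1] (15 cycles, including the fixed point 0).
323 − 15 = 308 transpositions; sign(π) = (−1)^308 = +1.
Check: (47/323) = +1 by Zolotarev.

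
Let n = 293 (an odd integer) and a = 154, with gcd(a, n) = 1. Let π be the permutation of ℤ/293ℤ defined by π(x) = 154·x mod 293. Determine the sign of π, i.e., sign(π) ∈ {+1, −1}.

Start at x=136: 136 → 141 → 32 → 240 → 42 → 22 → 165 → … (one orbit).
π_154 has 2 disjoint cycles with lengths [292, 1] on {0,…,292}.
2 cycles on 293: each ℓ→(−1)^(ℓ−1), product (−1)^291 = -1.
The Jacobi symbol (154|293) = -1 (Zolotarev) agrees.

-1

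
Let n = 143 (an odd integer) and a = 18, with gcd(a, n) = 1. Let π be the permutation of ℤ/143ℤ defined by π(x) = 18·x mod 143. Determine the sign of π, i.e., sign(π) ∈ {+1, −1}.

+1

Start at x=14: 14 → 109 → 103 → 138 → 53 → 96 → 12 → … (one orbit).
Decompose π into cycles: lengths [20, 20, 20, 20, 20, 20, 10, 4, 4, 4, 1] (11 cycles, including the fixed point 0).
sign(π) = (−1)^{n − #cycles} = (−1)^{143−11} = (−1)^132 = +1.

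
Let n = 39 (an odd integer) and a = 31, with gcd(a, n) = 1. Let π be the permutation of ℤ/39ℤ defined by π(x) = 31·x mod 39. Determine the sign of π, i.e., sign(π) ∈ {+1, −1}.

Trace 1: π^k(1) = [1, 31, 25, 34] for k=0..3.
12 cycles of lengths [4, 4, 4, 4, 4, 4, 4, 4, 4, 1, 1, 1].
12 cycles on 39: each ℓ→(−1)^(ℓ−1), product (−1)^27 = -1.
(31|39)_J = -1 (Zolotarev's lemma cross-check).

-1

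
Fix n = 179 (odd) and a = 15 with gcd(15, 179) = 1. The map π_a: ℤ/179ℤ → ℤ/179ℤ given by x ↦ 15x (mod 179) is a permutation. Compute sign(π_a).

+1

Start at x=95: 95 → 172 → 74 → 36 → 3 → 45 → 138 → … (one orbit).
The orbit structure of x ↦ 15x mod 179: 3 orbits of sizes [89, 89, 1].
3 cycles on 179: each ℓ→(−1)^(ℓ−1), product (−1)^176 = +1.
Via Zolotarev, sign(π_{15}) = (15|179) = +1.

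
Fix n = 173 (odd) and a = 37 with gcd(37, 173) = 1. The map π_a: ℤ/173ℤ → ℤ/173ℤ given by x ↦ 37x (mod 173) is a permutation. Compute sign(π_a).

Orbit of 89 under x↦37x: [89, 6, 49, 83, 130, 139, 126]… (length divides ord_173(37)).
3 cycles of lengths [86, 86, 1].
With 3 cycles on 173 points, sign = (−1)^{173−3} = +1.

+1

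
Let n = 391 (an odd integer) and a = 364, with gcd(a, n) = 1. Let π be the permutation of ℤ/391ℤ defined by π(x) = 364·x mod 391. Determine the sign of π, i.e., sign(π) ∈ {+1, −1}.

+1

Start at x=364: 364 → 338 → 258 → 72 → 11 → 94 → 199 → … (one orbit).
5 cycles of lengths [176, 176, 22, 16, 1].
sign(π) = (−1)^{n − #cycles} = (−1)^{391−5} = (−1)^386 = +1.
The Jacobi symbol (364|391) = +1 (Zolotarev) agrees.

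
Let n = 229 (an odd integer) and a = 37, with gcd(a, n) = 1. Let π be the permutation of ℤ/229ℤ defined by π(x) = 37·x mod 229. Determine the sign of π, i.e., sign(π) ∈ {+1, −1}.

+1

Orbit of 132 under x↦37x: [132, 75, 27, 83, 94, 43, 217]… (length divides ord_229(37)).
π_37 has 5 disjoint cycles with lengths [57, 57, 57, 57, 1] on {0,…,228}.
229 − 5 = 224 transpositions; sign(π) = (−1)^224 = +1.
Check: (37/229) = +1 by Zolotarev.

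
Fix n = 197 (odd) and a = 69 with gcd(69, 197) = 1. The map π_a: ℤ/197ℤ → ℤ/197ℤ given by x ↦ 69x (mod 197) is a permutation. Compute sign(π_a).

-1

Start at x=104: 104 → 84 → 83 → 14 → 178 → 68 → 161 → … (one orbit).
Cycle type of π: 28×7 + 1; total 8 cycles.
With 8 cycles on 197 points, sign = (−1)^{197−8} = -1.
Check: (69/197) = -1 by Zolotarev.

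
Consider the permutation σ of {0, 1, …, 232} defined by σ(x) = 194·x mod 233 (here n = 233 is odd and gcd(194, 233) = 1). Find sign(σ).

Orbit of 113 under x↦194x: [113, 20, 152, 130, 56, 146, 131]… (length divides ord_233(194)).
π_194 has 2 disjoint cycles with lengths [232, 1] on {0,…,232}.
Σ(ℓ_i−1) = 233−2 = 231; sign = (−1)^231 = -1.
Zolotarev: (194|233) = -1, matching the cycle-count sign.

-1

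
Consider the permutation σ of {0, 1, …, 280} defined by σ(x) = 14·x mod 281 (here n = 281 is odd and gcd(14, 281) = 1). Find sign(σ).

Start at x=175: 175 → 202 → 18 → 252 → 156 → 217 → 228 → … (one orbit).
Decompose π into cycles: lengths [140, 140, 1] (3 cycles, including the fixed point 0).
n − c = 281 − 3 = 278; sign = (−1)^278 = +1.
Zolotarev: (14|281) = +1, matching the cycle-count sign.

+1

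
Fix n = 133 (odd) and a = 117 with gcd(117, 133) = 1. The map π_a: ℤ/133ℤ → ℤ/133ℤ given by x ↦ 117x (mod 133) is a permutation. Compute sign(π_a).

+1

Trace 27: π^k(27) = [27, 100, 129, 64, 40, 25, 132] for k=0..6.
The orbit structure of x ↦ 117x mod 133: 9 orbits of sizes [18, 18, 18, 18, 18, 18, 18, 6, 1].
n − c = 133 − 9 = 124; sign = (−1)^124 = +1.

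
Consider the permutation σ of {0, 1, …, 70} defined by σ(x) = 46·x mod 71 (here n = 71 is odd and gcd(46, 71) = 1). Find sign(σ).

Trace 17: π^k(17) = [17, 1, 46, 57, 66, 54, 70] for k=0..6.
Cycle type of π: 10×7 + 1; total 8 cycles.
n − c = 71 − 8 = 63; sign = (−1)^63 = -1.
Check: (46/71) = -1 by Zolotarev.

-1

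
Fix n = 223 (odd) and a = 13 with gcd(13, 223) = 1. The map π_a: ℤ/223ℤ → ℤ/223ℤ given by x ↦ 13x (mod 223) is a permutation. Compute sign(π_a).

Orbit of 16 under x↦13x: [16, 208, 28, 141, 49, 191, 30]… (length divides ord_223(13)).
π_13 has 4 disjoint cycles with lengths [74, 74, 74, 1] on {0,…,222}.
sign(π) = (−1)^{n − #cycles} = (−1)^{223−4} = (−1)^219 = -1.
(13|223)_J = -1 (Zolotarev's lemma cross-check).

-1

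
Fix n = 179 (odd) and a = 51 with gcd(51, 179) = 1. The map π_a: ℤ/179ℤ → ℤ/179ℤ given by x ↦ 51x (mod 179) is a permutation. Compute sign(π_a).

+1

Trace 36: π^k(36) = [36, 46, 19, 74, 15, 49, 172] for k=0..6.
Decompose π into cycles: lengths [89, 89, 1] (3 cycles, including the fixed point 0).
sign(π) = (−1)^{n − #cycles} = (−1)^{179−3} = (−1)^176 = +1.
(51|179)_J = +1 (Zolotarev's lemma cross-check).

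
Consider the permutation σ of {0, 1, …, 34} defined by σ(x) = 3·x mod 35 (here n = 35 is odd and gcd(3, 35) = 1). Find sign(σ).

+1

Trace 33: π^k(33) = [33, 29, 17, 16, 13, 4, 12] for k=0..6.
5 cycles of lengths [12, 12, 6, 4, 1].
sign(π) = (−1)^{n − #cycles} = (−1)^{35−5} = (−1)^30 = +1.
The Jacobi symbol (3|35) = +1 (Zolotarev) agrees.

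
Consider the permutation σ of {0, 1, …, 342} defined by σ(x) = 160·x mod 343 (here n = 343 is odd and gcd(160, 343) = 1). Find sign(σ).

Trace 216: π^k(216) = [216, 260, 97, 85, 223, 8, 251] for k=0..6.
Cycle type of π: 98×3 + 14×3 + 2×3 + 1; total 10 cycles.
343 − 10 = 333 transpositions; sign(π) = (−1)^333 = -1.
The Jacobi symbol (160|343) = -1 (Zolotarev) agrees.

-1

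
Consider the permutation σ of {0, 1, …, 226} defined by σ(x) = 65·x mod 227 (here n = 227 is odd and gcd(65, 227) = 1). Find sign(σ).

Trace 12: π^k(12) = [12, 99, 79, 141, 85, 77, 11] for k=0..6.
The orbit structure of x ↦ 65x mod 227: 3 orbits of sizes [113, 113, 1].
sign(π) = (−1)^{n − #cycles} = (−1)^{227−3} = (−1)^224 = +1.

+1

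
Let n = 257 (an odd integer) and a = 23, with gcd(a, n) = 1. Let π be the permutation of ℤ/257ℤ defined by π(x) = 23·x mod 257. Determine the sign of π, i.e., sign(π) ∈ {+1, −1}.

Orbit of 4 under x↦23x: [4, 92, 60, 95, 129, 140, 136]… (length divides ord_257(23)).
Cycle type of π: 64×4 + 1; total 5 cycles.
sign(π) = (−1)^{n − #cycles} = (−1)^{257−5} = (−1)^252 = +1.

+1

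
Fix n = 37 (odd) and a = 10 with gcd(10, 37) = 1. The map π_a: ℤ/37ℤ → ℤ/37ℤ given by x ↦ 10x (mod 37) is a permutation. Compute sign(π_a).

+1

Trace 10: π^k(10) = [10, 26, 1] for k=0..2.
13 cycles of lengths [3, 3, 3, 3, 3, 3, 3, 3, 3, 3, 3, 3, 1].
n − c = 37 − 13 = 24; sign = (−1)^24 = +1.
Via Zolotarev, sign(π_{10}) = (10|37) = +1.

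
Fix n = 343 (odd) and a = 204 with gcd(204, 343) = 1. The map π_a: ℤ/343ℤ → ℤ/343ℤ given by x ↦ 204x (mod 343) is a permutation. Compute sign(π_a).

+1

Orbit of 29 under x↦204x: [29, 85, 190, 1, 204, 113, 71]… (length divides ord_343(204)).
Decompose π into cycles: lengths [49, 49, 49, 49, 49, 49, 7, 7, 7, 7, 7, 7, 1, 1, 1, 1, 1, 1, 1] (19 cycles, including the fixed point 0).
n − c = 343 − 19 = 324; sign = (−1)^324 = +1.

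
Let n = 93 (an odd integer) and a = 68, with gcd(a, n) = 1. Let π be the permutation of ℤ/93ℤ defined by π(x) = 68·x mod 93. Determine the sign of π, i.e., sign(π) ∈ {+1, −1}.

+1

Orbit of 92 under x↦68x: [92, 25, 26, 1, 68, 67]… (length divides ord_93(68)).
The orbit structure of x ↦ 68x mod 93: 17 orbits of sizes [6, 6, 6, 6, 6, 6, 6, 6, 6, 6, 6, 6, 6, 6, 6, 2, 1].
93 − 17 = 76 transpositions; sign(π) = (−1)^76 = +1.
(68|93)_J = +1 (Zolotarev's lemma cross-check).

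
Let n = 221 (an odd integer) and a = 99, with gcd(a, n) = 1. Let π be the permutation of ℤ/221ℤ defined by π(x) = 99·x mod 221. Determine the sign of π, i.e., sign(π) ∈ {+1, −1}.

+1

Trace 57: π^k(57) = [57, 118, 190, 25, 44, 157, 73] for k=0..6.
π_99 has 17 disjoint cycles with lengths [16, 16, 16, 16, 16, 16, 16, 16, 16, 16, 16, 16, 16, 4, 4, 4, 1] on {0,…,220}.
With 17 cycles on 221 points, sign = (−1)^{221−17} = +1.
(99|221)_J = +1 (Zolotarev's lemma cross-check).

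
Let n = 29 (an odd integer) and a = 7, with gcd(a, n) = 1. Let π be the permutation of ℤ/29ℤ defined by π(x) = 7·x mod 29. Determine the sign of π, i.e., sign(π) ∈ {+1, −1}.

+1

Start at x=24: 24 → 23 → 16 → 25 → 1 → 7 → 20 → 24 (one orbit).
Cycle type of π: 7×4 + 1; total 5 cycles.
sign(π) = (−1)^{n − #cycles} = (−1)^{29−5} = (−1)^24 = +1.
Via Zolotarev, sign(π_{7}) = (7|29) = +1.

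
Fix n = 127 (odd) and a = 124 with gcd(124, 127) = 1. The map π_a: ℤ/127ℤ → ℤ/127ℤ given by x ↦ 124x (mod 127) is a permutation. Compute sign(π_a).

+1

Trace 60: π^k(60) = [60, 74, 32, 31, 34, 25, 52] for k=0..6.
Decompose π into cycles: lengths [63, 63, 1] (3 cycles, including the fixed point 0).
Σ(ℓ_i−1) = 127−3 = 124; sign = (−1)^124 = +1.
Check: (124/127) = +1 by Zolotarev.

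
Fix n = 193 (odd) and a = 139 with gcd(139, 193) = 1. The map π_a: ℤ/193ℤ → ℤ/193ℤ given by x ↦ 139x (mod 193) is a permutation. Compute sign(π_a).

Start at x=184: 184 → 100 → 4 → 170 → 84 → 96 → 27 → … (one orbit).
Cycle lengths of π_139 on ℤ/193ℤ: [96, 96, 1]; 3 cycles in total.
193 − 3 = 190 transpositions; sign(π) = (−1)^190 = +1.

+1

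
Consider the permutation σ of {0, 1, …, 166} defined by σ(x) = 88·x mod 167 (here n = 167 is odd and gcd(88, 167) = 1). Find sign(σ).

Start at x=157: 157 → 122 → 48 → 49 → 137 → 32 → 144 → … (one orbit).
π_88 has 3 disjoint cycles with lengths [83, 83, 1] on {0,…,166}.
167 − 3 = 164 transpositions; sign(π) = (−1)^164 = +1.
Check: (88/167) = +1 by Zolotarev.

+1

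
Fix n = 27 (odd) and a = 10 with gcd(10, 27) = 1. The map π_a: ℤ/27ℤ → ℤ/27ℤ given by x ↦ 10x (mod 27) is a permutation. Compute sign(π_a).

+1

Trace 1: π^k(1) = [1, 10, 19] for k=0..2.
15 cycles of lengths [3, 3, 3, 3, 3, 3, 1, 1, 1, 1, 1, 1, 1, 1, 1].
15 cycles on 27: each ℓ→(−1)^(ℓ−1), product (−1)^12 = +1.
Via Zolotarev, sign(π_{10}) = (10|27) = +1.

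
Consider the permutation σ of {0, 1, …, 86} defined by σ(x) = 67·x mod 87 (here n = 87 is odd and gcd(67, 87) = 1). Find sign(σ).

Orbit of 7 under x↦67x: [7, 34, 16, 28, 49, 64, 25]… (length divides ord_87(67)).
Cycle lengths of π_67 on ℤ/87ℤ: [14, 14, 14, 14, 14, 14, 1, 1, 1]; 9 cycles in total.
sign(π) = (−1)^{n − #cycles} = (−1)^{87−9} = (−1)^78 = +1.

+1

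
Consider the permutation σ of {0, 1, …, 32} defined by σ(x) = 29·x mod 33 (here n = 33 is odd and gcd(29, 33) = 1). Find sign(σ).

Start at x=8: 8 → 1 → 29 → 16 → 2 → 25 → 32 → … (one orbit).
5 cycles of lengths [10, 10, 10, 2, 1].
sign(π) = (−1)^{n − #cycles} = (−1)^{33−5} = (−1)^28 = +1.
Zolotarev: (29|33) = +1, matching the cycle-count sign.

+1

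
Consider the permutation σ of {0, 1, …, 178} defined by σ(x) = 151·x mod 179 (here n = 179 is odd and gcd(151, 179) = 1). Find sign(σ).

+1

Orbit of 39 under x↦151x: [39, 161, 146, 29, 83, 3, 95]… (length divides ord_179(151)).
Decompose π into cycles: lengths [89, 89, 1] (3 cycles, including the fixed point 0).
3 cycles on 179: each ℓ→(−1)^(ℓ−1), product (−1)^176 = +1.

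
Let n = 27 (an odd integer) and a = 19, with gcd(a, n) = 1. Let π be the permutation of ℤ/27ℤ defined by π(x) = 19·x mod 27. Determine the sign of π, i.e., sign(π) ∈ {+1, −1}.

Start at x=19: 19 → 10 → 1 → 19 (one orbit).
Cycle type of π: 3×6 + 1×9; total 15 cycles.
sign(π) = (−1)^{n − #cycles} = (−1)^{27−15} = (−1)^12 = +1.
The Jacobi symbol (19|27) = +1 (Zolotarev) agrees.

+1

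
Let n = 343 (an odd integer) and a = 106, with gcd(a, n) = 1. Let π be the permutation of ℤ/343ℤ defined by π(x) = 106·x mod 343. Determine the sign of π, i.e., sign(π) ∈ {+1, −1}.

+1

Orbit of 204 under x↦106x: [204, 15, 218, 127, 85, 92, 148]… (length divides ord_343(106)).
Decompose π into cycles: lengths [49, 49, 49, 49, 49, 49, 7, 7, 7, 7, 7, 7, 1, 1, 1, 1, 1, 1, 1] (19 cycles, including the fixed point 0).
sign(π) = (−1)^{n − #cycles} = (−1)^{343−19} = (−1)^324 = +1.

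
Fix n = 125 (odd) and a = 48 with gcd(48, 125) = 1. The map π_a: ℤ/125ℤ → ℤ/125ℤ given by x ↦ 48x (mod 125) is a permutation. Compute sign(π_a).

Trace 113: π^k(113) = [113, 49, 102, 21, 8, 9, 57] for k=0..6.
4 cycles of lengths [100, 20, 4, 1].
With 4 cycles on 125 points, sign = (−1)^{125−4} = -1.
Zolotarev: (48|125) = -1, matching the cycle-count sign.

-1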